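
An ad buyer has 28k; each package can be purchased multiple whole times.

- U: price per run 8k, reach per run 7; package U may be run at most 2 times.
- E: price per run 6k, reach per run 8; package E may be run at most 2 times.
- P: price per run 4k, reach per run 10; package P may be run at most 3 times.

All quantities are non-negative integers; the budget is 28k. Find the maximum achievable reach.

This is a bounded integer knapsack.
P has the best ratio (10/4); taking only P gives at most 3×10 = 30 (stopped by the supply cap of 3).
Mixing does better — 2×E and 3×P: price 24 ≤ 28, reach 2·8 + 3·10 = 46.

46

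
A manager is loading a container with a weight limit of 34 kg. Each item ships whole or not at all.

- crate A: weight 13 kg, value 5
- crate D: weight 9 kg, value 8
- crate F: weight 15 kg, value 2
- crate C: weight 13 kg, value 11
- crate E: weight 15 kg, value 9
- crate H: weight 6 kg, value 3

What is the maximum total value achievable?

23

Allowing fractional choices, the relaxed optimum would be about 26.2, but items are indivisible.
crate C + crate E + crate H: weight 13 + 15 + 6 = 34 ≤ 34, value 11 + 9 + 3 = 23.
crate D + crate C + crate H: weight 9 + 13 + 6 = 28 ≤ 34, value 8 + 11 + 3 = 22.
Best is crate C, crate E, and crate H with total value 23.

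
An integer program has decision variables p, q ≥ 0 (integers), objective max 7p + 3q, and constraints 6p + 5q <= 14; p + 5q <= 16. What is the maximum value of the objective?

The continuous relaxation peaks at (2.33, 0) with value 16.33; rounding to a feasible lattice point costs some objective.
(p,q)=(2,0): 6·2+5·0=12≤14, 1·2+5·0=2≤16, objective 14.
(p,q)=(1,1): 6·1+5·1=11≤14, 1·1+5·1=6≤16, objective 10.
Maximum is 14 at (p,q)=(2,0).

14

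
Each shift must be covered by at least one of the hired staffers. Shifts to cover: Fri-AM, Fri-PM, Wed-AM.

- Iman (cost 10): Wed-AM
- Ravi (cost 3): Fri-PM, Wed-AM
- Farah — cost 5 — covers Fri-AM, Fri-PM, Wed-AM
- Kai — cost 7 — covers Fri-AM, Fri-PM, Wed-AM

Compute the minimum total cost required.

The greedy cost-per-new-shift heuristic would pick Ravi and Farah for 8, but a cheaper cover exists.
Farah alone covers Fri-AM, Fri-PM, Wed-AM — every shift.
Total cost: 5.
No cover costs less than 5.

5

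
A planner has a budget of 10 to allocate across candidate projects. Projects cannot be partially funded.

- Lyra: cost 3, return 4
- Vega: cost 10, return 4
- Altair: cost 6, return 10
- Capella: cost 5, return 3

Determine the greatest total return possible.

Allowing fractional choices, the relaxed optimum would be about 14.6, but projects are indivisible.
Lyra + Altair: cost 3 + 6 = 9 ≤ 10, return 4 + 10 = 14.
Lyra + Capella: cost 3 + 5 = 8 ≤ 10, return 4 + 3 = 7.
Altair: cost 6 ≤ 10, return 10.
Best is Lyra and Altair with total return 14.

14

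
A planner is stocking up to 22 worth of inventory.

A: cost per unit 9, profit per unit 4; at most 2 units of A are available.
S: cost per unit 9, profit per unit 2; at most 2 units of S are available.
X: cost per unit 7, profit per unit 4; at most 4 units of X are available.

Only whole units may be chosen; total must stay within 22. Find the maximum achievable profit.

This is a bounded integer knapsack.
Take 3×X: cost 21 ≤ 22, profit 3·4 = 12.
No other integer combination yields more.

12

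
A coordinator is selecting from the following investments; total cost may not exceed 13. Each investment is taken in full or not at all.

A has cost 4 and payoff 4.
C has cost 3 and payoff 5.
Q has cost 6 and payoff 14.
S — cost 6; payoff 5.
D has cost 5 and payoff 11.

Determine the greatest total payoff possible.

Treat it as a binary knapsack problem.
Allowing fractional choices, the relaxed optimum would be about 28.3, but investments are indivisible.
A + C + Q: cost 4 + 3 + 6 = 13 ≤ 13, payoff 4 + 5 + 14 = 23.
Q + D: cost 6 + 5 = 11 ≤ 13, payoff 14 + 11 = 25.
Best is Q and D with total payoff 25.

25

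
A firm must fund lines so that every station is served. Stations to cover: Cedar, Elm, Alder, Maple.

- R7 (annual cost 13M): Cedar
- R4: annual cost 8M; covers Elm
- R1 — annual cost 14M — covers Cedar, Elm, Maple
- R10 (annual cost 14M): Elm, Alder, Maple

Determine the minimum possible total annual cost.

27

The greedy cost-per-new-station heuristic would pick R1 and R10 for 28, but a cheaper cover exists.
Choose R7 and R10: together they cover Cedar, Elm, Alder, Maple — every station.
Total annual cost: 13 + 14 = 27.
No cover costs less than 27.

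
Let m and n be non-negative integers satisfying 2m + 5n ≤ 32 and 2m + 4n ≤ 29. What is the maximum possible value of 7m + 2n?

(m,n)=(14,0): 2·14+5·0=28≤32, 2·14+4·0=28≤29, objective 98.
(m,n)=(13,0): 2·13+5·0=26≤32, 2·13+4·0=26≤29, objective 91.
Maximum is 98 at (m,n)=(14,0).

98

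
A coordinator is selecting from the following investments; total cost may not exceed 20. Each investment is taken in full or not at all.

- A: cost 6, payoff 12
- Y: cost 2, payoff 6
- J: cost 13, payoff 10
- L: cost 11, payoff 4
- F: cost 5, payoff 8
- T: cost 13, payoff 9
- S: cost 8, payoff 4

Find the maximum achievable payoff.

26

Allowing fractional choices, the relaxed optimum would be about 31.4, but investments are indivisible.
A + F + S: cost 6 + 5 + 8 = 19 ≤ 20, payoff 12 + 8 + 4 = 24.
A + Y + F: cost 6 + 2 + 5 = 13 ≤ 20, payoff 12 + 6 + 8 = 26.
Best is A, Y, and F with total payoff 26.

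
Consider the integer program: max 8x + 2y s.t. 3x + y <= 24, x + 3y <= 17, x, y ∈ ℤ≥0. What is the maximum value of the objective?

64

(x,y)=(8,0): 3·8+1·0=24≤24, 1·8+3·0=8≤17, objective 64.
(x,y)=(7,1): 3·7+1·1=22≤24, 1·7+3·1=10≤17, objective 58.
(x,y)=(7,0): 3·7+1·0=21≤24, 1·7+3·0=7≤17, objective 56.
Maximum is 64 at (x,y)=(8,0).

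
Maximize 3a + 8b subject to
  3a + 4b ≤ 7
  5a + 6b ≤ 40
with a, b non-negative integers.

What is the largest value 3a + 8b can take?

11

The continuous relaxation peaks at (0, 1.75) with value 14.00; rounding to a feasible lattice point costs some objective.
(a,b)=(1,1) is feasible, giving 11.
(a,b)=(0,1) is feasible, giving 8.
(a,b)=(2,0) is feasible, giving 6.
The best lattice point is (1,1), giving 11.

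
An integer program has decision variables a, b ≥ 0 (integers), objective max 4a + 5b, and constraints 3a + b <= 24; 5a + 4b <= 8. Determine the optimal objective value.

10

(a,b)=(0,2): 3·0+1·2=2≤24, 5·0+4·2=8≤8, objective 10.
(a,b)=(0,1): 3·0+1·1=1≤24, 5·0+4·1=4≤8, objective 5.
The best lattice point is (0,2), giving 10.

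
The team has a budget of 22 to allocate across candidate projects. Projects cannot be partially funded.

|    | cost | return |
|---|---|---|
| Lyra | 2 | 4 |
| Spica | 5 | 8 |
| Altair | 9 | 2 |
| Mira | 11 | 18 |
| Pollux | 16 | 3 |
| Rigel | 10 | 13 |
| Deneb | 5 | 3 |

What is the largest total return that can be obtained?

31

Allowing fractional choices, the relaxed optimum would be about 35.2, but projects are indivisible.
Lyra + Spica + Mira: cost 2 + 5 + 11 = 18 ≤ 22, return 4 + 8 + 18 = 30.
Mira + Rigel: cost 11 + 10 = 21 ≤ 22, return 18 + 13 = 31.
Best is Mira and Rigel with total return 31.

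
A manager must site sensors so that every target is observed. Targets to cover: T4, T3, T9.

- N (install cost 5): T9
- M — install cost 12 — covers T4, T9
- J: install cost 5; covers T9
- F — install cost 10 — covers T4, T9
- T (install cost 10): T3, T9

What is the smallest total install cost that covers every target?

The greedy cost-per-new-target heuristic would pick N, F, and T for 25, but a cheaper cover exists.
Choose F and T: together they cover T4, T3, T9 — every target.
Total install cost: 10 + 10 = 20.
No cover costs less than 20.

20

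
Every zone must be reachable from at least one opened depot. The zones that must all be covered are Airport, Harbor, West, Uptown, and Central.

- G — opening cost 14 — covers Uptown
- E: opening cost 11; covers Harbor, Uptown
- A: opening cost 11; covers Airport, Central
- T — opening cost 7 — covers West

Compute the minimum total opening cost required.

29

Choose E, A, and T: together they cover Airport, Harbor, West, Uptown, Central — every zone.
Total opening cost: 11 + 11 + 7 = 29.
No cover costs less than 29.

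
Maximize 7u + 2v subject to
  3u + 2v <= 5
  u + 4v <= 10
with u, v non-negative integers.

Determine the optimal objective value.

(u,v)=(1,1) is feasible, giving 9.
(u,v)=(1,0) is feasible, giving 7.
(u,v)=(0,2) is feasible, giving 4.
The best lattice point is (1,1), giving 9.

9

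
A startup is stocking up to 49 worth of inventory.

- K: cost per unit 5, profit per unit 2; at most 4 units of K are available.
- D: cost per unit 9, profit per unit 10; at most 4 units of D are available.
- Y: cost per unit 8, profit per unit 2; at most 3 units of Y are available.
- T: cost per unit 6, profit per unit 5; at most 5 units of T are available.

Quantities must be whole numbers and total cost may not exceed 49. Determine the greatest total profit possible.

50

1×K, 4×D, and 1×T: cost 47 ≤ 49, profit 1·2 + 4·10 + 1·5 = 47.
4×D and 2×T: cost 48 ≤ 49, profit 4·10 + 2·5 = 50.
Best is 50.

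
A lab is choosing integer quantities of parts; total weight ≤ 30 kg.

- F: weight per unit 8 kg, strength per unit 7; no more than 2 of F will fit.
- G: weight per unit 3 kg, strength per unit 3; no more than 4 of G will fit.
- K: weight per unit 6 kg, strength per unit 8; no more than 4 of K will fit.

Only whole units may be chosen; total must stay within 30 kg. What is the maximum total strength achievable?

38

This is a bounded integer knapsack.
2×G and 4×K: weight 30 ≤ 30, strength 2·3 + 4·8 = 38.
4×G and 3×K: weight 30 ≤ 30, strength 4·3 + 3·8 = 36.
Best is 38.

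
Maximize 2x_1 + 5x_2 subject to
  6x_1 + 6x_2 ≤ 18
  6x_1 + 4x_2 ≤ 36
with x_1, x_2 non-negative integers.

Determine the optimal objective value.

15

(x_1,x_2)=(0,3): 6·0+6·3=18≤18, 6·0+4·3=12≤36, objective 15.
(x_1,x_2)=(1,2): 6·1+6·2=18≤18, 6·1+4·2=14≤36, objective 12.
(x_1,x_2)=(0,2): 6·0+6·2=12≤18, 6·0+4·2=8≤36, objective 10.
Maximum is 15 at (x_1,x_2)=(0,3).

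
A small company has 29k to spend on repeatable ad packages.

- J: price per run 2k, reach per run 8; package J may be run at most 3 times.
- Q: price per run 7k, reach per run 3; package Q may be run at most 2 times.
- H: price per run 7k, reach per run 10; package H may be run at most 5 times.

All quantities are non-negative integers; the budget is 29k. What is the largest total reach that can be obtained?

Take 3×J and 3×H: price 27 ≤ 29, reach 3·8 + 3·10 = 54.
J has the best ratio (8/2) and is taken to its limit of 3; remaining capacity is filled optimally with the others.

54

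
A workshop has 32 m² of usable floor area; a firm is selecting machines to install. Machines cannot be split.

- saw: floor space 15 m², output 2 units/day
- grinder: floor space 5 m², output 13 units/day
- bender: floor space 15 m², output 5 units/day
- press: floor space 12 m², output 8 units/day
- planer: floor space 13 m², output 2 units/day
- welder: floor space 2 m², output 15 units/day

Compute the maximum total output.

Allowing fractional choices, the relaxed optimum would be about 40.3, but machines are indivisible.
grinder + press + welder: floor space 5 + 12 + 2 = 19 ≤ 32, output 13 + 8 + 15 = 36.
grinder + press + planer + welder: floor space 5 + 12 + 13 + 2 = 32 ≤ 32, output 13 + 8 + 2 + 15 = 38.
Best is grinder, press, planer, and welder with total output 38.

38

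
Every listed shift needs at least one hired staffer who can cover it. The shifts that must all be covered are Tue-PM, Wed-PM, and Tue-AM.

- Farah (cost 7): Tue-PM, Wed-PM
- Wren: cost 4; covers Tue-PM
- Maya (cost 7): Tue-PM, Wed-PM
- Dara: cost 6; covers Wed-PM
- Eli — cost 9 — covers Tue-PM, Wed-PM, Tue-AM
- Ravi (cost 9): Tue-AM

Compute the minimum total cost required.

Eli alone covers Tue-PM, Wed-PM, Tue-AM — every shift.
Total cost: 9.
No cover costs less than 9.

9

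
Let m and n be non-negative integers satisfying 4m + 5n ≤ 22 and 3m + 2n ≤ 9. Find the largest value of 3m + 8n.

32

(m,n)=(0,4) is feasible, giving 32.
(m,n)=(1,3) is feasible, giving 27.
(m,n)=(0,3) is feasible, giving 24.
Maximum is 32 at (m,n)=(0,4).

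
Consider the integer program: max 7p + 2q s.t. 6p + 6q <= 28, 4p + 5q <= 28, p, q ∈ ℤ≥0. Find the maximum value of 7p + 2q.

28

Relaxing integrality, the LP optimum is 32.67 at (p,q) = (4.67, 0), which is not an integer point.
(p,q)=(4,0) is feasible, giving 28.
(p,q)=(3,1) is feasible, giving 23.
(p,q)=(3,0) is feasible, giving 21.
The best lattice point is (4,0), giving 28.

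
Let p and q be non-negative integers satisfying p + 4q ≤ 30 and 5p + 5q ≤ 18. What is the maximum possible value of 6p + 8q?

24

Relaxing integrality, the LP optimum is 28.80 at (p,q) = (0, 3.6), which is not an integer point.
(p,q)=(0,3): 1·0+4·3=12≤30, 5·0+5·3=15≤18, objective 24.
(p,q)=(1,2): 1·1+4·2=9≤30, 5·1+5·2=15≤18, objective 22.
(p,q)=(0,2): 1·0+4·2=8≤30, 5·0+5·2=10≤18, objective 16.
No feasible integer point exceeds 24.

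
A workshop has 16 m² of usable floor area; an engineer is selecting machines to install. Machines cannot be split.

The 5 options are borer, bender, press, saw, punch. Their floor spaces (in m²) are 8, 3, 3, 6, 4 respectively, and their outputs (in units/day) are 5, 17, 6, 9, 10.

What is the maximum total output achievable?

bender + press + saw + punch: floor space 3 + 3 + 6 + 4 = 16 ≤ 16, output 17 + 6 + 9 + 10 = 42.
bender + press + punch: floor space 3 + 3 + 4 = 10 ≤ 16, output 17 + 6 + 10 = 33.
bender + saw + punch: floor space 3 + 6 + 4 = 13 ≤ 16, output 17 + 9 + 10 = 36.
Best is bender, press, saw, and punch with total output 42.

42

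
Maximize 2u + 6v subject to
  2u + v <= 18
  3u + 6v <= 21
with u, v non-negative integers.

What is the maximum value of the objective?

20

(u,v)=(1,3): 2·1+1·3=5≤18, 3·1+6·3=21≤21, objective 20.
(u,v)=(0,3): 2·0+1·3=3≤18, 3·0+6·3=18≤21, objective 18.
No feasible integer point exceeds 20.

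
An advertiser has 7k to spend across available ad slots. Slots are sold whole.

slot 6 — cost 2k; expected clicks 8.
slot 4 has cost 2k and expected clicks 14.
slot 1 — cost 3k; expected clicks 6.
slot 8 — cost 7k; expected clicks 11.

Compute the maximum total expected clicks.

28

slot 6 + slot 4: cost 2 + 2 = 4 ≤ 7, expected clicks 8 + 14 = 22.
slot 4 + slot 1: cost 2 + 3 = 5 ≤ 7, expected clicks 14 + 6 = 20.
slot 6 + slot 4 + slot 1: cost 2 + 2 + 3 = 7 ≤ 7, expected clicks 8 + 14 + 6 = 28.
Best is slot 6, slot 4, and slot 1 with total expected clicks 28.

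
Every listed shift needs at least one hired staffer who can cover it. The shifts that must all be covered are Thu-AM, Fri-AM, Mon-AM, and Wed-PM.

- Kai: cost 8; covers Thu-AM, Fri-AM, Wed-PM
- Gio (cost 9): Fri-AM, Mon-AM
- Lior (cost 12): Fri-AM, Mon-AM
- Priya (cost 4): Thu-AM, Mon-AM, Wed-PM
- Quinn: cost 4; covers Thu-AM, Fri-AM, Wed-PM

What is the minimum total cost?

Choose Priya and Quinn: together they cover Thu-AM, Fri-AM, Mon-AM, Wed-PM — every shift.
Total cost: 4 + 4 = 8.

8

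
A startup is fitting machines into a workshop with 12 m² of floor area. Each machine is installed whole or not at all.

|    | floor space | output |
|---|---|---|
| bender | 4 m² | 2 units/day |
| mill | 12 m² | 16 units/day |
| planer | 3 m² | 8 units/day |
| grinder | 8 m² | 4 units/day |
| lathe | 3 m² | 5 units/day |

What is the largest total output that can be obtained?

Treat it as a binary knapsack problem.
Take mill: floor space 12 ≤ 12, output 16.
No other feasible combination does better.

16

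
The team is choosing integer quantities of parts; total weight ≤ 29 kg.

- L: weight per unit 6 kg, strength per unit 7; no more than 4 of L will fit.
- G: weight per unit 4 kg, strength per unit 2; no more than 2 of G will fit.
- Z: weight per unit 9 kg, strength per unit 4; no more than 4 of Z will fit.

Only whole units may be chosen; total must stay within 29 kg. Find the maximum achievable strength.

4×L: weight 24 ≤ 29, strength 4·7 = 28.
4×L and 1×G: weight 28 ≤ 29, strength 4·7 + 1·2 = 30.
Best is 30.

30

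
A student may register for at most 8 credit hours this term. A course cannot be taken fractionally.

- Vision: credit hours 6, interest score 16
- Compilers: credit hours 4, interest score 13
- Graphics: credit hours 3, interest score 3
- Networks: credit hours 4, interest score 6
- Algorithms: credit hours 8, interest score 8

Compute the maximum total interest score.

Allowing fractional choices, the relaxed optimum would be about 23.7, but courses are indivisible.
Compilers + Graphics: credit hours 4 + 3 = 7 ≤ 8, interest score 13 + 3 = 16.
Compilers + Networks: credit hours 4 + 4 = 8 ≤ 8, interest score 13 + 6 = 19.
Vision: credit hours 6 ≤ 8, interest score 16.
Best is Compilers and Networks with total interest score 19.

19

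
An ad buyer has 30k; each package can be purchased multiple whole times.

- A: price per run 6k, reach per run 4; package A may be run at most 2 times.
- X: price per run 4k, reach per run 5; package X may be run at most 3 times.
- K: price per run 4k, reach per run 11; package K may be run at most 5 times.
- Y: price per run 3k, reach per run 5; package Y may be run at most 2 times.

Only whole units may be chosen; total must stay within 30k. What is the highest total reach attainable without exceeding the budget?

K has the best ratio (11/4); taking only K gives at most 5×11 = 55 (stopped by the supply cap of 5).
Mixing does better — 1×X, 5×K, and 2×Y: price 30 ≤ 30, reach 1·5 + 5·11 + 2·5 = 70.

70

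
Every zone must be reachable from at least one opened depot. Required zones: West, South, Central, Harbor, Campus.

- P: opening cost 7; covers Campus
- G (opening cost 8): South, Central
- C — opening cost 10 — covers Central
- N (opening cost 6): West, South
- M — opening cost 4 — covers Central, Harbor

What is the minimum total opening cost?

This is an integer covering problem.
Choose P, N, and M: together they cover West, South, Central, Harbor, Campus — every zone.
Total opening cost: 7 + 6 + 4 = 17.

17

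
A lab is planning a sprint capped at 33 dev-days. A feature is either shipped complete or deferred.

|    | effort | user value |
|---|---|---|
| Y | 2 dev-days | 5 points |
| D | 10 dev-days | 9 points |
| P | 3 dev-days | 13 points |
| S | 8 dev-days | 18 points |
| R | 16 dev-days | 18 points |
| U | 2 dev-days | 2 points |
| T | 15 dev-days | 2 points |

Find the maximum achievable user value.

56

Y + P + S + R + U: effort 2 + 3 + 8 + 16 + 2 = 31 ≤ 33, user value 5 + 13 + 18 + 18 + 2 = 56.
Y + P + S + R: effort 2 + 3 + 8 + 16 = 29 ≤ 33, user value 5 + 13 + 18 + 18 = 54.
P + S + R + U: effort 3 + 8 + 16 + 2 = 29 ≤ 33, user value 13 + 18 + 18 + 2 = 51.
Best is Y, P, S, R, and U with total user value 56.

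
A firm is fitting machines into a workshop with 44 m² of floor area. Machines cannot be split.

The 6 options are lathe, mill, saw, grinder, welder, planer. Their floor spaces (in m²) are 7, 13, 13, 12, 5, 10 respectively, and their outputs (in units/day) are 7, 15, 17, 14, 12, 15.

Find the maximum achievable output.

This is an integer program with binary decision variables.
Allowing fractional choices, the relaxed optimum would be about 62.6, but machines are indivisible.
saw + grinder + welder + planer: floor space 13 + 12 + 5 + 10 = 40 ≤ 44, output 17 + 14 + 12 + 15 = 58.
mill + saw + welder + planer: floor space 13 + 13 + 5 + 10 = 41 ≤ 44, output 15 + 17 + 12 + 15 = 59.
mill + saw + grinder + welder: floor space 13 + 13 + 12 + 5 = 43 ≤ 44, output 15 + 17 + 14 + 12 = 58.
Best is mill, saw, welder, and planer with total output 59.

59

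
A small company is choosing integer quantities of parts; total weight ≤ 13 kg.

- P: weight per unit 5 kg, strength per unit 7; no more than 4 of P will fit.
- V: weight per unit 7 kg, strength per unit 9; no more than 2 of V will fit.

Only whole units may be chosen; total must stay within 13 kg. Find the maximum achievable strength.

P has the best ratio (7/5); taking only P gives at most 2×7 = 14 (stopped by the weight limit).
Mixing does better — 1×P and 1×V: weight 12 ≤ 13, strength 1·7 + 1·9 = 16.

16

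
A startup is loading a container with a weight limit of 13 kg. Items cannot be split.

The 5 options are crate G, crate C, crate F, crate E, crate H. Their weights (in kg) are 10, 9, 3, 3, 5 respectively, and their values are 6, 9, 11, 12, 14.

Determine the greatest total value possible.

37

This is a 0-1 knapsack instance.
crate E + crate H: weight 3 + 5 = 8 ≤ 13, value 12 + 14 = 26.
crate F + crate E + crate H: weight 3 + 3 + 5 = 11 ≤ 13, value 11 + 12 + 14 = 37.
Best is crate F, crate E, and crate H with total value 37.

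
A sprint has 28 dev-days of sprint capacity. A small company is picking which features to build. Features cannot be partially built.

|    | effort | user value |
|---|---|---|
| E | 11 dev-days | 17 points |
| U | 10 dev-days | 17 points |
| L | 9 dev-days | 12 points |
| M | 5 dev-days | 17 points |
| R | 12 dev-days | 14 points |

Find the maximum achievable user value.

51

Allowing fractional choices, the relaxed optimum would be about 53.7, but features are indivisible.
E + U + M: effort 11 + 10 + 5 = 26 ≤ 28, user value 17 + 17 + 17 = 51.
U + M + R: effort 10 + 5 + 12 = 27 ≤ 28, user value 17 + 17 + 14 = 48.
Best is E, U, and M with total user value 51.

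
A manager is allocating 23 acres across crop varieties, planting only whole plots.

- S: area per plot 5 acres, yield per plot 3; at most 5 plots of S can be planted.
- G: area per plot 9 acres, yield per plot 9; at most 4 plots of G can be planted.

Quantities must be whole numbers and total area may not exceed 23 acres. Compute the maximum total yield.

G has the best ratio (9/9); taking only G gives at most 2×9 = 18 (stopped by the area limit).
Mixing does better — 1×S and 2×G: area 23 ≤ 23, yield 1·3 + 2·9 = 21.

21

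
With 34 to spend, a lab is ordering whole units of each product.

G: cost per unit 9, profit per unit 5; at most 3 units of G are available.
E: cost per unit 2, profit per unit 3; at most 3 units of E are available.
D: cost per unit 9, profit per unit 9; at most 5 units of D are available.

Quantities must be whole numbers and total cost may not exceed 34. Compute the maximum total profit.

E has the best ratio (3/2); taking only E gives at most 3×3 = 9 (stopped by the supply cap of 3).
Mixing does better — 3×E and 3×D: cost 33 ≤ 34, profit 3·3 + 3·9 = 36.

36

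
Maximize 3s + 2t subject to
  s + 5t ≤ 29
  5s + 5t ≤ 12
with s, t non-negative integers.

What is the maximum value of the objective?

(s,t)=(2,0): 1·2+5·0=2≤29, 5·2+5·0=10≤12, objective 6.
(s,t)=(1,1): 1·1+5·1=6≤29, 5·1+5·1=10≤12, objective 5.
(s,t)=(1,0): 1·1+5·0=1≤29, 5·1+5·0=5≤12, objective 3.
The best lattice point is (2,0), giving 6.

6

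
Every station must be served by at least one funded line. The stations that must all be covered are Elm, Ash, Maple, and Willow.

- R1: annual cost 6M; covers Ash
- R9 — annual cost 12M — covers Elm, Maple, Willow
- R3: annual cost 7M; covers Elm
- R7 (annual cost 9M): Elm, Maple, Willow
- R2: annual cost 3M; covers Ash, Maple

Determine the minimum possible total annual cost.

12

Choose R7 and R2: together they cover Elm, Ash, Maple, Willow — every station.
Total annual cost: 9 + 3 = 12.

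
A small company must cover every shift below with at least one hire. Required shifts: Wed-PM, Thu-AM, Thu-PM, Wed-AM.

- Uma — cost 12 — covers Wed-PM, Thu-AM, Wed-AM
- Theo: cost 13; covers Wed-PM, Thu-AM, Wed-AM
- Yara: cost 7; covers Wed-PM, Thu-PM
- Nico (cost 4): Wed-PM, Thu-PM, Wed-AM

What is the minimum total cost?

16

This is a weighted set-cover instance.
Choose Uma and Nico: together they cover Wed-PM, Thu-AM, Thu-PM, Wed-AM — every shift.
Total cost: 12 + 4 = 16.
No cover costs less than 16.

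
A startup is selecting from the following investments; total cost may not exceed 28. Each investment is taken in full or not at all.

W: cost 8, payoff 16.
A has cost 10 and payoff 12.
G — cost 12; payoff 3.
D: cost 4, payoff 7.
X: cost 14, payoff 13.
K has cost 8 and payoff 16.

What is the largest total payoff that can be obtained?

This is an integer program with binary decision variables.
Take W, A, and K: cost 8 + 10 + 8 = 26 ≤ 28, payoff 16 + 12 + 16 = 44.
No other feasible combination does better.

44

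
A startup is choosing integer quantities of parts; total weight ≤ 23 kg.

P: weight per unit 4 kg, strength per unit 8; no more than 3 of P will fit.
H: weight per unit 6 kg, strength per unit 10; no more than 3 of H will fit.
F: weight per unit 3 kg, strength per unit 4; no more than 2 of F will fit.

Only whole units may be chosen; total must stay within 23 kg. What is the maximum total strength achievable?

Take 2×P, 2×H, and 1×F: weight 23 ≤ 23, strength 2·8 + 2·10 + 1·4 = 40.
No other integer combination yields more.

40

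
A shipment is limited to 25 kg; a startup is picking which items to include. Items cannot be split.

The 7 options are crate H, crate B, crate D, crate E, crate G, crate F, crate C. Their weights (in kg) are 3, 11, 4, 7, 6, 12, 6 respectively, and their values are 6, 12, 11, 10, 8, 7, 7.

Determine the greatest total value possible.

Allowing fractional choices, the relaxed optimum would be about 40.8, but items are indivisible.
crate D + crate E + crate G + crate C: weight 4 + 7 + 6 + 6 = 23 ≤ 25, value 11 + 10 + 8 + 7 = 36.
crate H + crate B + crate D + crate E: weight 3 + 11 + 4 + 7 = 25 ≤ 25, value 6 + 12 + 11 + 10 = 39.
crate H + crate B + crate D + crate G: weight 3 + 11 + 4 + 6 = 24 ≤ 25, value 6 + 12 + 11 + 8 = 37.
Best is crate H, crate B, crate D, and crate E with total value 39.

39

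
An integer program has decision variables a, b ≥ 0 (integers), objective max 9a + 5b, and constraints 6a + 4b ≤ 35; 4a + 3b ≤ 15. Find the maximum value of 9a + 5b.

32

(a,b)=(3,1): 6·3+4·1=22≤35, 4·3+3·1=15≤15, objective 32.
(a,b)=(2,2): 6·2+4·2=20≤35, 4·2+3·2=14≤15, objective 28.
(a,b)=(3,0): 6·3+4·0=18≤35, 4·3+3·0=12≤15, objective 27.
Maximum is 32 at (a,b)=(3,1).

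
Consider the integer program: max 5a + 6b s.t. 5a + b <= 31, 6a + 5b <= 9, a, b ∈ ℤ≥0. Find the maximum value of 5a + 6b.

(a,b)=(0,1): 5·0+1·1=1≤31, 6·0+5·1=5≤9, objective 6.
(a,b)=(1,0): 5·1+1·0=5≤31, 6·1+5·0=6≤9, objective 5.
(a,b)=(0,0): 5·0+1·0=0≤31, 6·0+5·0=0≤9, objective 0.
No feasible integer point exceeds 6.

6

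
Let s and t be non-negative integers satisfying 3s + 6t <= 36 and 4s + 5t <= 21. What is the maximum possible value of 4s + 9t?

36

(s,t)=(0,4) is feasible, giving 36.
(s,t)=(1,3) is feasible, giving 31.
(s,t)=(0,3) is feasible, giving 27.
No feasible integer point exceeds 36.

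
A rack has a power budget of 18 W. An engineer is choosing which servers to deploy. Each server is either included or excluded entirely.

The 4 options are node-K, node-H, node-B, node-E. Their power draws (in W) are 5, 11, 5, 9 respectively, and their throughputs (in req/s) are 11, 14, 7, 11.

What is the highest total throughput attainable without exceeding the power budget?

25

Take node-K and node-H: power draw 5 + 11 = 16 ≤ 18, throughput 11 + 14 = 25.
No other feasible combination does better.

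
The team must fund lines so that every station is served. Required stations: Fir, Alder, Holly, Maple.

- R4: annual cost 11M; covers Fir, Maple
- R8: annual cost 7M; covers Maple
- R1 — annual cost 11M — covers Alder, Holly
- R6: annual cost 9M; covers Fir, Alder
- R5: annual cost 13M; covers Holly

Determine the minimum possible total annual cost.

The greedy cost-per-new-station heuristic would pick R6, R8, and R1 for 27, but a cheaper cover exists.
Choose R4 and R1: together they cover Fir, Alder, Holly, Maple — every station.
Total annual cost: 11 + 11 = 22.
No cover costs less than 22.

22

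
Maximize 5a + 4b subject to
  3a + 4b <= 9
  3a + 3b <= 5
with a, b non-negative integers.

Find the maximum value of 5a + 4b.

5

(a,b)=(1,0): 3·1+4·0=3≤9, 3·1+3·0=3≤5, objective 5.
(a,b)=(0,1): 3·0+4·1=4≤9, 3·0+3·1=3≤5, objective 4.
(a,b)=(0,0): 3·0+4·0=0≤9, 3·0+3·0=0≤5, objective 0.
The best lattice point is (1,0), giving 5.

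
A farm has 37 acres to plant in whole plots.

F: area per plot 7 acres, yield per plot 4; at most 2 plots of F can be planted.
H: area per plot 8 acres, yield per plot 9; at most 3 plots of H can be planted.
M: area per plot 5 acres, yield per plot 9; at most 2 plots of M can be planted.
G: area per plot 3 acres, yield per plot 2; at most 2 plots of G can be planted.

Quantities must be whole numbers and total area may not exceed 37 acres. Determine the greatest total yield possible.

3×H, 2×M, and 1×G: area 37 ≤ 37, yield 3·9 + 2·9 + 1·2 = 47.
3×H and 2×M: area 34 ≤ 37, yield 3·9 + 2·9 = 45.
Best is 47.

47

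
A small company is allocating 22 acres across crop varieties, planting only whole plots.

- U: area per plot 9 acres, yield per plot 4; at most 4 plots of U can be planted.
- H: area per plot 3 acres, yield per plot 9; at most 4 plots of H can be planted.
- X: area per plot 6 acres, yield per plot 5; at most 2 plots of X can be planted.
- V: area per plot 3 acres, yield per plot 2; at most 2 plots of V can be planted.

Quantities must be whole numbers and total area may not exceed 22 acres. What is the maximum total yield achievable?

43

Take 4×H, 1×X, and 1×V: area 21 ≤ 22, yield 4·9 + 1·5 + 1·2 = 43.
H has the best ratio (9/3) and is taken to its limit of 4; remaining capacity is filled optimally with the others.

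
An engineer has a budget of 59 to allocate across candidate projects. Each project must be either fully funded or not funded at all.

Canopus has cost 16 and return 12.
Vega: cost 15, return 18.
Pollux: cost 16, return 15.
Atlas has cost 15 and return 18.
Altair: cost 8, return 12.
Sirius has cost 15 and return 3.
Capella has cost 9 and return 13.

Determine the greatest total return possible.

64

This is a 0-1 knapsack instance.
Allowing fractional choices, the relaxed optimum would be about 72.2, but projects are indivisible.
Vega + Pollux + Atlas + Altair: cost 15 + 16 + 15 + 8 = 54 ≤ 59, return 18 + 15 + 18 + 12 = 63.
Vega + Atlas + Altair + Capella: cost 15 + 15 + 8 + 9 = 47 ≤ 59, return 18 + 18 + 12 + 13 = 61.
Vega + Pollux + Atlas + Capella: cost 15 + 16 + 15 + 9 = 55 ≤ 59, return 18 + 15 + 18 + 13 = 64.
Best is Vega, Pollux, Atlas, and Capella with total return 64.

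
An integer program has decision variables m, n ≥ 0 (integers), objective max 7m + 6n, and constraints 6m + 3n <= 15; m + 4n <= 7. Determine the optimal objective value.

20

The continuous relaxation peaks at (1.86, 1.29) with value 20.71; rounding to a feasible lattice point costs some objective.
(m,n)=(2,1): 6·2+3·1=15≤15, 1·2+4·1=6≤7, objective 20.
(m,n)=(2,0): 6·2+3·0=12≤15, 1·2+4·0=2≤7, objective 14.
(m,n)=(1,1): 6·1+3·1=9≤15, 1·1+4·1=5≤7, objective 13.
Maximum is 20 at (m,n)=(2,1).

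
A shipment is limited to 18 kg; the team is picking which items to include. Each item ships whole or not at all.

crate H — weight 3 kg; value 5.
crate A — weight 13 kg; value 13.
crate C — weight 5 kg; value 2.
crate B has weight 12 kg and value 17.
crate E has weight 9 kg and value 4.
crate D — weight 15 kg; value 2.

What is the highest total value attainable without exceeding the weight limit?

This is an integer program with binary decision variables.
Take crate H and crate B: weight 3 + 12 = 15 ≤ 18, value 5 + 17 = 22.
No other feasible combination does better.

22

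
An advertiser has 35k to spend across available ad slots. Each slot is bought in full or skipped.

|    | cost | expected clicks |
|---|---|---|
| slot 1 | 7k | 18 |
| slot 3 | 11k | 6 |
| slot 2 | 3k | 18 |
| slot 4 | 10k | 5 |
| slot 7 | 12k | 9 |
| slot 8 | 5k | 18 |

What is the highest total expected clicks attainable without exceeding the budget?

63

slot 1 + slot 3 + slot 2 + slot 8: cost 7 + 11 + 3 + 5 = 26 ≤ 35, expected clicks 18 + 6 + 18 + 18 = 60.
slot 1 + slot 2 + slot 7 + slot 8: cost 7 + 3 + 12 + 5 = 27 ≤ 35, expected clicks 18 + 18 + 9 + 18 = 63.
Best is slot 1, slot 2, slot 7, and slot 8 with total expected clicks 63.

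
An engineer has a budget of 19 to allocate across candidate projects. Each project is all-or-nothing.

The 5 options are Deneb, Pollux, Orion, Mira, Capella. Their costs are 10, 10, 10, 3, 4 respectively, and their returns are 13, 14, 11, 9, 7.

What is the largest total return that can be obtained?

30

Take Pollux, Mira, and Capella: cost 10 + 3 + 4 = 17 ≤ 19, return 14 + 9 + 7 = 30.
No other feasible combination does better.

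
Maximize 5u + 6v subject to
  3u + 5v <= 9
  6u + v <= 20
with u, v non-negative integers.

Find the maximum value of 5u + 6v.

(u,v)=(3,0) is feasible, giving 15.
(u,v)=(2,0) is feasible, giving 10.
The best lattice point is (3,0), giving 15.

15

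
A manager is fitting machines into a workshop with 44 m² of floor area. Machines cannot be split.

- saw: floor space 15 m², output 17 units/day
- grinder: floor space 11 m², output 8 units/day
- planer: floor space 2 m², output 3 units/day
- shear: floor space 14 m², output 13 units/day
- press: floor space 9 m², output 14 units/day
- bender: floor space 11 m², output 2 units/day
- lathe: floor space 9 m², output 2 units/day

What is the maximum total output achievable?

47

Treat it as a binary knapsack problem.
Allowing fractional choices, the relaxed optimum would be about 49.9, but machines are indivisible.
saw + grinder + planer + press: floor space 15 + 11 + 2 + 9 = 37 ≤ 44, output 17 + 8 + 3 + 14 = 42.
saw + planer + shear + press: floor space 15 + 2 + 14 + 9 = 40 ≤ 44, output 17 + 3 + 13 + 14 = 47.
saw + shear + press: floor space 15 + 14 + 9 = 38 ≤ 44, output 17 + 13 + 14 = 44.
Best is saw, planer, shear, and press with total output 47.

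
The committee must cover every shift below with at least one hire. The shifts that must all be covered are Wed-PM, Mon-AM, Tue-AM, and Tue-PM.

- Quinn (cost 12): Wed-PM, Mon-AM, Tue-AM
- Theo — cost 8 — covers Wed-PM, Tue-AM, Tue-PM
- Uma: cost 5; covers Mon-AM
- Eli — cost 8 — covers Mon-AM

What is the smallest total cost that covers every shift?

13

This is a weighted set-cover instance.
Choose Theo and Uma: together they cover Wed-PM, Mon-AM, Tue-AM, Tue-PM — every shift.
Total cost: 8 + 5 = 13.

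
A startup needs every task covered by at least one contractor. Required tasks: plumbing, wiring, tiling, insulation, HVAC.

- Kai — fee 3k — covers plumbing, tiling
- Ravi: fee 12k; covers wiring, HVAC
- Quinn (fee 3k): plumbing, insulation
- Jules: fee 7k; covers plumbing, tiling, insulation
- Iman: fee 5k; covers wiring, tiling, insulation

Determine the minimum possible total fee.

The greedy cost-per-new-task heuristic would pick Kai, Iman, and Ravi for 20, but a cheaper cover exists.
Choose Kai, Ravi, and Quinn: together they cover plumbing, wiring, tiling, insulation, HVAC — every task.
Total fee: 3 + 12 + 3 = 18.
No cover costs less than 18.

18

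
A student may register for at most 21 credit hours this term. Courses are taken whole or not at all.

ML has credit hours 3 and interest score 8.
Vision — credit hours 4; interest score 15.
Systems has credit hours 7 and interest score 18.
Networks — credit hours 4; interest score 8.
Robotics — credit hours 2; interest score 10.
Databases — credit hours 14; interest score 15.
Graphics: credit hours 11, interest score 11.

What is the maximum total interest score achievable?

59

Allowing fractional choices, the relaxed optimum would be about 60.1, but courses are indivisible.
Vision + Systems + Networks + Robotics: credit hours 4 + 7 + 4 + 2 = 17 ≤ 21, interest score 15 + 18 + 8 + 10 = 51.
ML + Vision + Systems + Robotics: credit hours 3 + 4 + 7 + 2 = 16 ≤ 21, interest score 8 + 15 + 18 + 10 = 51.
ML + Vision + Systems + Networks + Robotics: credit hours 3 + 4 + 7 + 4 + 2 = 20 ≤ 21, interest score 8 + 15 + 18 + 8 + 10 = 59.
Best is ML, Vision, Systems, Networks, and Robotics with total interest score 59.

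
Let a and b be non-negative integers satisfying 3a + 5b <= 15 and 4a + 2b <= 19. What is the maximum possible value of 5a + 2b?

Relaxing integrality, the LP optimum is 23.75 at (a,b) = (4.75, 0), which is not an integer point.
(a,b)=(4,0) is feasible, giving 20.
(a,b)=(3,1) is feasible, giving 17.
(a,b)=(3,0) is feasible, giving 15.
Maximum is 20 at (a,b)=(4,0).

20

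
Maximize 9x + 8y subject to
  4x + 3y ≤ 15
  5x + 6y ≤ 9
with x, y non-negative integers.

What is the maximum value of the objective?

(x,y)=(1,0): 4·1+3·0=4≤15, 5·1+6·0=5≤9, objective 9.
(x,y)=(0,1): 4·0+3·1=3≤15, 5·0+6·1=6≤9, objective 8.
(x,y)=(0,0): 4·0+3·0=0≤15, 5·0+6·0=0≤9, objective 0.
The best lattice point is (1,0), giving 9.

9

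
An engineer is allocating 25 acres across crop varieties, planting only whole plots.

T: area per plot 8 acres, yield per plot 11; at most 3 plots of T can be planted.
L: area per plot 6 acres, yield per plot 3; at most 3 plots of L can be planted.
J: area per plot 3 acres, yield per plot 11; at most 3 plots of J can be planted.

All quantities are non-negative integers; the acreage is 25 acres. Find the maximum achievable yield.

This is a bounded integer knapsack.
J has the best ratio (11/3); taking only J gives at most 3×11 = 33 (stopped by the supply cap of 3).
Mixing does better — 2×T and 3×J: area 25 ≤ 25, yield 2·11 + 3·11 = 55.

55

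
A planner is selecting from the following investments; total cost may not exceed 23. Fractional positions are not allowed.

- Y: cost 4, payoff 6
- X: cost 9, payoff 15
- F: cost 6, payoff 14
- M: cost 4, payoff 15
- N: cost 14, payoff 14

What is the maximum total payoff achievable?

This is a 0-1 knapsack instance.
Y + X + M: cost 4 + 9 + 4 = 17 ≤ 23, payoff 6 + 15 + 15 = 36.
X + F + M: cost 9 + 6 + 4 = 19 ≤ 23, payoff 15 + 14 + 15 = 44.
Y + X + F + M: cost 4 + 9 + 6 + 4 = 23 ≤ 23, payoff 6 + 15 + 14 + 15 = 50.
Best is Y, X, F, and M with total payoff 50.

50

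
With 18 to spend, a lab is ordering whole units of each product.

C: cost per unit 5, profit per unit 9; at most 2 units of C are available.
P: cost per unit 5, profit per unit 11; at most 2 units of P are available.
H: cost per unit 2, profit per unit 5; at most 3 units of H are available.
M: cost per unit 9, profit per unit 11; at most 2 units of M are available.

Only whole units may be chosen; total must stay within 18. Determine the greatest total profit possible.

37

H has the best ratio (5/2); taking only H gives at most 3×5 = 15 (stopped by the supply cap of 3).
Mixing does better — 2×P and 3×H: cost 16 ≤ 18, profit 2·11 + 3·5 = 37.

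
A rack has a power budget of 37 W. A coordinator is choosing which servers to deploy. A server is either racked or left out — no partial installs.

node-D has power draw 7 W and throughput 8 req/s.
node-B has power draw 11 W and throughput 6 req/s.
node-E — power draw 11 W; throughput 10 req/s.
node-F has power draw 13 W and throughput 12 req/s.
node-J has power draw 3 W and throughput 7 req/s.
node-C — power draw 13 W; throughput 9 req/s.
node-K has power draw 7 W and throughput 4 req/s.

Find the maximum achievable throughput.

Allowing fractional choices, the relaxed optimum would be about 39.1, but servers are indivisible.
node-D + node-E + node-J + node-C: power draw 7 + 11 + 3 + 13 = 34 ≤ 37, throughput 8 + 10 + 7 + 9 = 34.
node-D + node-F + node-J + node-C: power draw 7 + 13 + 3 + 13 = 36 ≤ 37, throughput 8 + 12 + 7 + 9 = 36.
node-D + node-E + node-F + node-J: power draw 7 + 11 + 13 + 3 = 34 ≤ 37, throughput 8 + 10 + 12 + 7 = 37.
Best is node-D, node-E, node-F, and node-J with total throughput 37.

37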